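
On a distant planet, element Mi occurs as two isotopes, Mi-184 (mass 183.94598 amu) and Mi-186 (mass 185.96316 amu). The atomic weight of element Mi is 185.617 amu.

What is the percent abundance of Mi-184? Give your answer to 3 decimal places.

17.161%

With x = fraction of Mi-184 (so Mi-186 is 1 − x):
183.94598·x + 185.96316·(1 − x) = 185.617
(183.94598 − 185.96316)·x = 185.617 − 185.96316
x = -0.34616 / -2.01718 = 0.17161 → 17.161% Mi-184, 82.839% Mi-186.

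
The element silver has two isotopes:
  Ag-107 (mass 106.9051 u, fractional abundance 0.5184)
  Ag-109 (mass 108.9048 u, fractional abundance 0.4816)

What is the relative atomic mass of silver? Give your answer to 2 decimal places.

The abundance-weighted mean is 0.5184 × 106.9051 + 0.4816 × 108.9048
= 55.41960 + 52.44855 = 107.86815 u

107.87 u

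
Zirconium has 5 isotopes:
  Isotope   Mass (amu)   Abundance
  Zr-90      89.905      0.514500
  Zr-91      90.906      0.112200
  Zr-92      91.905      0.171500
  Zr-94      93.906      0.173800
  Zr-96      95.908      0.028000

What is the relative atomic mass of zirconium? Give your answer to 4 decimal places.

91.2238 amu

Weight each isotope mass by its fractional abundance: 0.514500 × 89.905 + 0.112200 × 90.906 + 0.171500 × 91.905 + 0.173800 × 93.906 + 0.028000 × 95.908
= 46.25612 + 10.19965 + 15.76171 + 16.32086 + 2.68542 = 91.22376 amu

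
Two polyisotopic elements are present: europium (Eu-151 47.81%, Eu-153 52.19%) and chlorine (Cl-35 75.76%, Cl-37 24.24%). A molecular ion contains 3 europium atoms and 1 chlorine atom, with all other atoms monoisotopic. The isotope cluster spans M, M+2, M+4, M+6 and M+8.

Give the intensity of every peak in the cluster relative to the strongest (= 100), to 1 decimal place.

Europium pattern (n=3): 0.10928391 : 0.3578871 : 0.39067407 : 0.14215492
Chlorine pattern (n=1): 0.7576 : 0.2424
Convolve the two distributions (both contribute in 2-u steps):
  M: 0.10928391×0.7576 = 0.082793
  M+2: 0.10928391×0.2424 + 0.3578871×0.7576 = 0.297626
  M+4: 0.3578871×0.2424 + 0.39067407×0.7576 = 0.382727
  M+6: 0.39067407×0.2424 + 0.14215492×0.7576 = 0.202396
  M+8: 0.14215492×0.2424 = 0.034458
Scale to base peak (0.382727) = 100: 21.6 : 77.8 : 100.0 : 52.9 : 9.0

21.6 : 77.8 : 100.0 : 52.9 : 9.0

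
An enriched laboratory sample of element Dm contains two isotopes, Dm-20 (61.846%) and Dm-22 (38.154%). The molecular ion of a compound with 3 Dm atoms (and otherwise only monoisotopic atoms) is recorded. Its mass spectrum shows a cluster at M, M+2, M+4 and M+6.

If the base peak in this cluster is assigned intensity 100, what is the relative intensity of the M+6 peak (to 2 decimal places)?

12.69

(0.61846 + 0.38154)^3 gives M 0.2366, M+2 0.4378, M+4 0.2701, M+6 0.0555; the largest is M+2.
P(M+2) = C(3,1) × 0.61846^2 × 0.38154^1 = 3 × 0.38249277 × 0.38154 = 0.437809 (base)
P(M+6) = C(3,3) × 0.61846^0 × 0.38154^3 = 1 × 1.0000 × 0.05554184 = 0.055542
Relative intensity = 0.055542 / 0.437809 × 100 = 12.69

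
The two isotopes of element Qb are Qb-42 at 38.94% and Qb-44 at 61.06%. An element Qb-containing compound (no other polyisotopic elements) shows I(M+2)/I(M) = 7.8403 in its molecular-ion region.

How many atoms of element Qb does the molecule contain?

5

The M+2/M ratio from n Qb atoms is n · q/p = n · 0.6106/0.3894.
n = 7.8403 × 0.3894/0.6106 = 5.00 ≈ 5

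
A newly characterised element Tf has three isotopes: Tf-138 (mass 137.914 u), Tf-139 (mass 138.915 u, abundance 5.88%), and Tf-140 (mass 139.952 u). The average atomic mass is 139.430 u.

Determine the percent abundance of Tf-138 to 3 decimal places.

Let x and y be the fractions of Tf-138 and Tf-140. Then x + y = 1 − 0.0588 = 0.9412 and 137.914x + 139.952y = 139.430 − 0.0588×138.915 = 131.261798.
Substituting: 137.914x + 139.952(0.9412 − x) = 131.261798
(137.914 − 139.952)x = -0.4610244  ⇒  x = 0.22621, y = 0.71499
Tf-138: 22.621%, Tf-140: 71.499%.

22.621%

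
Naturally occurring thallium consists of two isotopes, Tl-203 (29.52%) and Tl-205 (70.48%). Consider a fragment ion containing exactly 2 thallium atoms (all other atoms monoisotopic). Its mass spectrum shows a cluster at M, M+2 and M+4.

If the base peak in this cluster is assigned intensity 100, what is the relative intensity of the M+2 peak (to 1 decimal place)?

Binomial terms of (0.2952 + 0.7048)^2: M 0.0871, M+2 0.4161, M+4 0.4967 → M+4 is the base peak.
P(M+4) = C(2,2) × 0.2952^0 × 0.7048^2 = 1 × 1.0000 × 0.49674304 = 0.496743 (base)
P(M+2) = C(2,1) × 0.2952^1 × 0.7048^1 = 2 × 0.2952 × 0.7048 = 0.416114
Relative intensity = 0.416114 / 0.496743 × 100 = 83.8

83.8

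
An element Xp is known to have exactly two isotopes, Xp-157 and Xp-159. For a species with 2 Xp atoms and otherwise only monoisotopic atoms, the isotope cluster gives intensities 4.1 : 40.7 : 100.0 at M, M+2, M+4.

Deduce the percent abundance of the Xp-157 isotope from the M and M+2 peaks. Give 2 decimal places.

Let p = fractional abundance of Xp-157. I(M+2)/I(M) = [C(2,1)·p^1·(1−p)] / p^2 = 2·(1−p)/p = 40.7/4.1 = 9.9268
(1−p)/p = 9.9268/2 = 4.9634  ⇒  p = 1/(1 + 4.9634) = 0.1677
Xp-157: 16.77%, Xp-159: 83.23%.

16.77%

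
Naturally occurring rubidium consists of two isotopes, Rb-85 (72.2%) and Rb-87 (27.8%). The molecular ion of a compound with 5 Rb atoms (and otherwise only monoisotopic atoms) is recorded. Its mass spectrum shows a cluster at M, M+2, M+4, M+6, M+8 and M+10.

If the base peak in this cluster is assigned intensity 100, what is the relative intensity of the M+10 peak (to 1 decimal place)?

0.4

Binomial terms of (0.722 + 0.278)^5: M 0.1962, M+2 0.3777, M+4 0.2909, M+6 0.1120, M+8 0.0216, M+10 0.0017 → M+2 is the base peak.
P(M+2) = C(5,1) × 0.722^4 × 0.278^1 = 5 × 0.27173701 × 0.2780 = 0.377714 (base)
P(M+10) = C(5,5) × 0.722^0 × 0.278^5 = 1 × 1.0000 × 0.00166044 = 0.001660
Relative intensity = 0.001660 / 0.377714 × 100 = 0.4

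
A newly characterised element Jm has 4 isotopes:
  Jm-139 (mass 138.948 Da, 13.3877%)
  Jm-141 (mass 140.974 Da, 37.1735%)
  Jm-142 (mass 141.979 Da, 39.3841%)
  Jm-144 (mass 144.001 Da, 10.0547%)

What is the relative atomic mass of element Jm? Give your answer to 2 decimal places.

Average mass = Σ (abundance × isotope mass) = 0.133877 × 138.948 + 0.371735 × 140.974 + 0.393841 × 141.979 + 0.100547 × 144.001
= 18.6019 + 52.4050 + 55.9172 + 14.4789 = 141.4030 Da

141.40 Da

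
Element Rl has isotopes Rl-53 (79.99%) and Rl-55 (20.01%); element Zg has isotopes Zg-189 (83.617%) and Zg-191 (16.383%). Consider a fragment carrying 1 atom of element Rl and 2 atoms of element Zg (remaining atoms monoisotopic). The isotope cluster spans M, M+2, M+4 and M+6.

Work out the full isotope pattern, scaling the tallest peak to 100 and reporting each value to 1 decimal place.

Element Rl pattern (n=1): 0.7999 : 0.2001
Element Zg pattern (n=2): 0.69918027 : 0.27397946 : 0.02684027
Convolve the two distributions (both contribute in 2-u steps):
  M: 0.7999×0.69918027 = 0.559274
  M+2: 0.7999×0.27397946 + 0.2001×0.69918027 = 0.359062
  M+4: 0.7999×0.02684027 + 0.2001×0.27397946 = 0.076293
  M+6: 0.2001×0.02684027 = 0.005371
Scale to base peak (0.559274) = 100: 100.0 : 64.2 : 13.6 : 1.0

100.0 : 64.2 : 13.6 : 1.0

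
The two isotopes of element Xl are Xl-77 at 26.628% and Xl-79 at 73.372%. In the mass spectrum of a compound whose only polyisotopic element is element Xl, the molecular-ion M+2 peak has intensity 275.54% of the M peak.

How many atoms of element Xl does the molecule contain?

The M+2/M ratio from n Xl atoms is n · q/p = n · 0.73372/0.26628.
n = 2.7554 × 0.26628/0.73372 = 1.00 ≈ 1

1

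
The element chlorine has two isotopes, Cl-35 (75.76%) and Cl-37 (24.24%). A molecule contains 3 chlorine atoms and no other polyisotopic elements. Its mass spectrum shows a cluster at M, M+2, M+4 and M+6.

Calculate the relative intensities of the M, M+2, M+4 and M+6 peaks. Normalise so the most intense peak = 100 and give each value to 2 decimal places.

100.00 : 95.99 : 30.71 : 3.28

Each Cl atom is independently Cl-35 (p = 0.7576) or Cl-37 (q = 0.2424); the cluster is the binomial expansion (p + q)^3.
P(M) = 0.7576^3 = 0.434830
P(M+2) = 3 × 0.7576^2 × 0.2424^1 = 0.417382
P(M+4) = 3 × 0.7576^1 × 0.2424^2 = 0.133545
P(M+6) = 0.2424^3 = 0.014243
The M peak is largest (0.434830); scaling to 100 gives 100.00 : 95.99 : 30.71 : 3.28.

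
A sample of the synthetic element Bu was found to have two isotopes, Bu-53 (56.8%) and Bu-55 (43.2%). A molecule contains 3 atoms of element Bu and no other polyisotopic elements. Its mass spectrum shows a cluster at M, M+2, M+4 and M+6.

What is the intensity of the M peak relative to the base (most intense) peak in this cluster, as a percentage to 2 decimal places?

43.83%

(0.568 + 0.432)^3 gives M 0.1833, M+2 0.4181, M+4 0.3180, M+6 0.0806; the largest is M+2.
P(M+2) = C(3,1) × 0.568^2 × 0.432^1 = 3 × 0.322624 × 0.4320 = 0.418121 (base)
P(M) = C(3,0) × 0.568^3 × 0.432^0 = 1 × 0.18325043 × 1.0000 = 0.183250
Relative intensity = 0.183250 / 0.418121 × 100 = 43.83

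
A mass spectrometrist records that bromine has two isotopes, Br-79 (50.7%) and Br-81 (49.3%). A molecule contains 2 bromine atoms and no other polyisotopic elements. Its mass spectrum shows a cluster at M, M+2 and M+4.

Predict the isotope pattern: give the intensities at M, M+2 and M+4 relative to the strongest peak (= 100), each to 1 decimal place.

51.4 : 100.0 : 48.6

Expanding (0.507 + 0.493)^2:
P(M) = 0.507^2 = 0.257049
P(M+2) = 2 × 0.507^1 × 0.493^1 = 0.499902
P(M+4) = 0.493^2 = 0.243049
The M+2 peak is largest (0.499902); scaling to 100 gives 51.4 : 100.0 : 48.6.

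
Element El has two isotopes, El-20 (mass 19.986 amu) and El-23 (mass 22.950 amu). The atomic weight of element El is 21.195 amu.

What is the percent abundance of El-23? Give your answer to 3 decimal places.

With x = fraction of El-20 (so El-23 is 1 − x):
19.986·x + 22.950·(1 − x) = 21.195
(19.986 − 22.950)·x = 21.195 − 22.950
x = -1.755 / -2.964 = 0.59211 → 59.211% El-20, 40.789% El-23.

40.789%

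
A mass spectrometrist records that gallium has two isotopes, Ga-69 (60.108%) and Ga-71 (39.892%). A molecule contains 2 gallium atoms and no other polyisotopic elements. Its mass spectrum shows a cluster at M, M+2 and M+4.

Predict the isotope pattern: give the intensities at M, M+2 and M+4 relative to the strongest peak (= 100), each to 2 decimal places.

75.34 : 100.00 : 33.18

Expanding (0.60108 + 0.39892)^2:
P(M) = 0.60108^2 = 0.361297
P(M+2) = 2 × 0.60108^1 × 0.39892^1 = 0.479566
P(M+4) = 0.39892^2 = 0.159137
The M+2 peak is largest (0.479566); scaling to 100 gives 75.34 : 100.00 : 33.18.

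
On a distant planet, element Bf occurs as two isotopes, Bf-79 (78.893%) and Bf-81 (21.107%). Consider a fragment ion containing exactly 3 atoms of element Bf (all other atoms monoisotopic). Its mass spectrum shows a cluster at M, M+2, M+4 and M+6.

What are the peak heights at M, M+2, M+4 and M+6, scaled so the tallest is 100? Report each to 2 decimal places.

100.00 : 80.26 : 21.47 : 1.91

The 3 Bf atoms are independent, so intensities follow the terms of (0.78893 + 0.21107)^3.
P(M) = 0.78893^3 = 0.491038
P(M+2) = 3 × 0.78893^2 × 0.21107^1 = 0.394117
P(M+4) = 3 × 0.78893^1 × 0.21107^2 = 0.105442
P(M+6) = 0.21107^3 = 0.009403
The M peak is largest (0.491038); scaling to 100 gives 100.00 : 80.26 : 21.47 : 1.91.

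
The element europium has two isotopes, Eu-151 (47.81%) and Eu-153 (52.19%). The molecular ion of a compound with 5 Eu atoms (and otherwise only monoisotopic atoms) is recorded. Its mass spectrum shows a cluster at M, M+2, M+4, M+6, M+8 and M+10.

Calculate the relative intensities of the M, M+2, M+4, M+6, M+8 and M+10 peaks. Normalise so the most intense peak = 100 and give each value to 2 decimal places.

Expanding (0.4781 + 0.5219)^5:
P(M) = 0.4781^5 = 0.024980
P(M+2) = 5 × 0.4781^4 × 0.5219^1 = 0.136343
P(M+4) = 10 × 0.4781^3 × 0.5219^2 = 0.297667
P(M+6) = 10 × 0.4781^2 × 0.5219^3 = 0.324937
P(M+8) = 5 × 0.4781^1 × 0.5219^4 = 0.177353
P(M+10) = 0.5219^5 = 0.038720
The M+6 peak is largest (0.324937); scaling to 100 gives 7.69 : 41.96 : 91.61 : 100.00 : 54.58 : 11.92.

7.69 : 41.96 : 91.61 : 100.00 : 54.58 : 11.92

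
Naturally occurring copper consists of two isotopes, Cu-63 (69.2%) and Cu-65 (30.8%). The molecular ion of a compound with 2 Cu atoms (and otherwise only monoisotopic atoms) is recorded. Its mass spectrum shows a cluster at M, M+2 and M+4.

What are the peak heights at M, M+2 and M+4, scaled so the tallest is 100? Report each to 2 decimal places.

100.00 : 89.02 : 19.81

Expanding (0.692 + 0.308)^2:
P(M) = 0.692^2 = 0.478864
P(M+2) = 2 × 0.692^1 × 0.308^1 = 0.426272
P(M+4) = 0.308^2 = 0.094864
The M peak is largest (0.478864); scaling to 100 gives 100.00 : 89.02 : 19.81.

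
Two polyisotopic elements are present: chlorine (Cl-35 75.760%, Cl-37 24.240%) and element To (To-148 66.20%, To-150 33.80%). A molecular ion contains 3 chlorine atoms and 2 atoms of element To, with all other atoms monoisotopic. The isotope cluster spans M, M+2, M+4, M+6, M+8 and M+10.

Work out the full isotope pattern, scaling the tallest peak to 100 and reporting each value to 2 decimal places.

50.48 : 100.00 : 78.14 : 30.12 : 5.73 : 0.43

Chlorine pattern (n=3): 0.4348304 : 0.41738208 : 0.13354464 : 0.01424288
Element To pattern (n=2): 0.438244 : 0.447512 : 0.114244
Convolve the two distributions (both contribute in 2-u steps):
  M: 0.4348304×0.438244 = 0.190562
  M+2: 0.4348304×0.447512 + 0.41738208×0.438244 = 0.377507
  M+4: 0.4348304×0.114244 + 0.41738208×0.447512 + 0.13354464×0.438244 = 0.294985
  M+6: 0.41738208×0.114244 + 0.13354464×0.447512 + 0.01424288×0.438244 = 0.113688
  M+8: 0.13354464×0.114244 + 0.01424288×0.447512 = 0.021631
  M+10: 0.01424288×0.114244 = 0.001627
Scale to base peak (0.377507) = 100: 50.48 : 100.00 : 78.14 : 30.12 : 5.73 : 0.43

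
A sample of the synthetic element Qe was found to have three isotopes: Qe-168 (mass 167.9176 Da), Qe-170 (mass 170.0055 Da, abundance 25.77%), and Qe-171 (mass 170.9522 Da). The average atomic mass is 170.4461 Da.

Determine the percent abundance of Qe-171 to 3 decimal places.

65.592%

The remaining 74.23% is split between Qe-168 (fraction x) and Qe-171 (fraction 0.7423 − x).
Substituting: 167.9176x + 170.9522(0.7423 − x) = 126.63568265
(167.9176 − 170.9522)x = -0.26213541  ⇒  x = 0.08638, y = 0.65592
Qe-168: 8.638%, Qe-171: 65.592%.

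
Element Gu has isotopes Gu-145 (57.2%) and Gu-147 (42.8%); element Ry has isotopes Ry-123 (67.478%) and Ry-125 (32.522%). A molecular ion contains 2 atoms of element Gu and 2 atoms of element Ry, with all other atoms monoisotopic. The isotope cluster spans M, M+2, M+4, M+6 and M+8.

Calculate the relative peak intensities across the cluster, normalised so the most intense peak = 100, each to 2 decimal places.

40.64 : 100.00 : 90.83 : 36.06 : 5.29

Element Gu pattern (n=2): 0.327184 : 0.489632 : 0.183184
Element Ry pattern (n=2): 0.45532805 : 0.4389039 : 0.10576805
Convolve the two distributions (both contribute in 2-u steps):
  M: 0.327184×0.45532805 = 0.148976
  M+2: 0.327184×0.4389039 + 0.489632×0.45532805 = 0.366546
  M+4: 0.327184×0.10576805 + 0.489632×0.4389039 + 0.183184×0.45532805 = 0.332916
  M+6: 0.489632×0.10576805 + 0.183184×0.4389039 = 0.132188
  M+8: 0.183184×0.10576805 = 0.019375
Scale to base peak (0.366546) = 100: 40.64 : 100.00 : 90.83 : 36.06 : 5.29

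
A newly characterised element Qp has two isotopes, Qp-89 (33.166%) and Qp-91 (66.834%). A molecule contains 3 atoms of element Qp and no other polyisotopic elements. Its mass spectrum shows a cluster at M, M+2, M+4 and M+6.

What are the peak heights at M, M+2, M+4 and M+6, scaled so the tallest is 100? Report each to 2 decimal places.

Each Qp atom is independently Qp-89 (p = 0.33166) or Qp-91 (q = 0.66834); the cluster is the binomial expansion (p + q)^3.
P(M) = 0.33166^3 = 0.036482
P(M+2) = 3 × 0.33166^2 × 0.66834^1 = 0.220549
P(M+4) = 3 × 0.33166^1 × 0.66834^2 = 0.444436
P(M+6) = 0.66834^3 = 0.298533
The M+4 peak is largest (0.444436); scaling to 100 gives 8.21 : 49.62 : 100.00 : 67.17.

8.21 : 49.62 : 100.00 : 67.17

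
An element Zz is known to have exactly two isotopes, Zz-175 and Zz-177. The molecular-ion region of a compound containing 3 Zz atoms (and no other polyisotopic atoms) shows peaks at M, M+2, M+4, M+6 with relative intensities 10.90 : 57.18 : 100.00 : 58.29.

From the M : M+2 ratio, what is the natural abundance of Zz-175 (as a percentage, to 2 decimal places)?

Write p for the Zz-175 fraction. I(M+2)/I(M) = [C(3,1)·p^2·(1−p)] / p^3 = 3·(1−p)/p = 57.18/10.90 = 5.2459
(1−p)/p = 5.2459/3 = 1.7486  ⇒  p = 1/(1 + 1.7486) = 0.3638
Zz-175: 36.38%, Zz-177: 63.62%.

36.38%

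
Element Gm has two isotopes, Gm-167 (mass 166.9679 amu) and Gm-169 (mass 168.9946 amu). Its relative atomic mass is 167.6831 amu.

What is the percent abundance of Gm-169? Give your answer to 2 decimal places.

35.29%

With x = fraction of Gm-167 (so Gm-169 is 1 − x):
166.9679·x + 168.9946·(1 − x) = 167.6831
(166.9679 − 168.9946)·x = 167.6831 − 168.9946
x = -1.3115 / -2.0267 = 0.64711 → 64.71% Gm-167, 35.29% Gm-169.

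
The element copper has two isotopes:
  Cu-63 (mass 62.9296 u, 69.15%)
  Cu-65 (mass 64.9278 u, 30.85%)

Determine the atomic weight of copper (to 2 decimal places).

63.55 u

Average mass = Σ (abundance × isotope mass) = 0.6915 × 62.9296 + 0.3085 × 64.9278
= 43.51582 + 20.03023 = 63.54605 u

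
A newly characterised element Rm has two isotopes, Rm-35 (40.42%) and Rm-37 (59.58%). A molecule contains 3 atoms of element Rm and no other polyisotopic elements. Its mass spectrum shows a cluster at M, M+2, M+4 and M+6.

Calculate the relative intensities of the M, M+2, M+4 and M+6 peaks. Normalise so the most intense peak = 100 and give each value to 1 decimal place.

The 3 Rm atoms are independent, so intensities follow the terms of (0.4042 + 0.5958)^3.
P(M) = 0.4042^3 = 0.066037
P(M+2) = 3 × 0.4042^2 × 0.5958^1 = 0.292021
P(M+4) = 3 × 0.4042^1 × 0.5958^2 = 0.430446
P(M+6) = 0.5958^3 = 0.211496
The M+4 peak is largest (0.430446); scaling to 100 gives 15.3 : 67.8 : 100.0 : 49.1.

15.3 : 67.8 : 100.0 : 49.1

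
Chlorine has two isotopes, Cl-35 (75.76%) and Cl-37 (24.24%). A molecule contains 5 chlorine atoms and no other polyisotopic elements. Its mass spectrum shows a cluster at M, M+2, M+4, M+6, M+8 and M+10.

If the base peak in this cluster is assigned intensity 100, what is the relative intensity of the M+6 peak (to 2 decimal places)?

20.47

(0.7576 + 0.2424)^5 gives M 0.2496, M+2 0.3993, M+4 0.2555, M+6 0.0817, M+8 0.0131, M+10 0.0008; the largest is M+2.
P(M+2) = C(5,1) × 0.7576^4 × 0.2424^1 = 5 × 0.32942751 × 0.2424 = 0.399266 (base)
P(M+6) = C(5,3) × 0.7576^2 × 0.2424^3 = 10 × 0.57395776 × 0.01424288 = 0.081748
Relative intensity = 0.081748 / 0.399266 × 100 = 20.47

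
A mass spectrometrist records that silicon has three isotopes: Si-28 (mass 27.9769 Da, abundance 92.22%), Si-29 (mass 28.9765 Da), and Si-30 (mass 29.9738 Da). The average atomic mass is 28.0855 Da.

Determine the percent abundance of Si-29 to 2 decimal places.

Let x and y be the fractions of Si-29 and Si-30. Then x + y = 1 − 0.9222 = 0.0778 and 28.9765x + 29.9738y = 28.0855 − 0.9222×27.9769 = 2.28520282.
Substituting: 28.9765x + 29.9738(0.0778 − x) = 2.28520282
(28.9765 − 29.9738)x = -0.04675882  ⇒  x = 0.04689, y = 0.03091
Si-29: 4.69%, Si-30: 3.09%.

4.69%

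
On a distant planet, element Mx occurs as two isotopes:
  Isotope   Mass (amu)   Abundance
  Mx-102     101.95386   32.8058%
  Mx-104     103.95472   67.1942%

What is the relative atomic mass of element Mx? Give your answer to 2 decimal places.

The abundance-weighted mean is 0.328058 × 101.95386 + 0.671942 × 103.95472
= 33.446779 + 69.851542 = 103.298321 amu

103.30 amu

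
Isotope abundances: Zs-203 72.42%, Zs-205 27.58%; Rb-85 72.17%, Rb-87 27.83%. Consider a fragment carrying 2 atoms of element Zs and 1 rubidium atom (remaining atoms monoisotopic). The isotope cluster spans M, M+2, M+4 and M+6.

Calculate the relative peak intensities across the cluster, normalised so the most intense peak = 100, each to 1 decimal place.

87.2 : 100.0 : 38.2 : 4.9

Element Zs pattern (n=2): 0.52446564 : 0.39946872 : 0.07606564
Rubidium pattern (n=1): 0.7217 : 0.2783
Convolve the two distributions (both contribute in 2-u steps):
  M: 0.52446564×0.7217 = 0.378507
  M+2: 0.52446564×0.2783 + 0.39946872×0.7217 = 0.434255
  M+4: 0.39946872×0.2783 + 0.07606564×0.7217 = 0.166069
  M+6: 0.07606564×0.2783 = 0.021169
Scale to base peak (0.434255) = 100: 87.2 : 100.0 : 38.2 : 4.9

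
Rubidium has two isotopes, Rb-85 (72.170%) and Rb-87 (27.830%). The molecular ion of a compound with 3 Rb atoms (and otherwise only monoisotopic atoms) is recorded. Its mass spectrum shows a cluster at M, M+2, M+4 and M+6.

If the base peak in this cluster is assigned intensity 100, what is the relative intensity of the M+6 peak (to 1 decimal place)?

Binomial terms of (0.72170 + 0.27830)^3: M 0.3759, M+2 0.4349, M+4 0.1677, M+6 0.0216 → M+2 is the base peak.
P(M+2) = C(3,1) × 0.72170^2 × 0.27830^1 = 3 × 0.52085089 × 0.2783 = 0.434858 (base)
P(M+6) = C(3,3) × 0.72170^0 × 0.27830^3 = 1 × 1.0000 × 0.02155458 = 0.021555
Relative intensity = 0.021555 / 0.434858 × 100 = 5.0

5.0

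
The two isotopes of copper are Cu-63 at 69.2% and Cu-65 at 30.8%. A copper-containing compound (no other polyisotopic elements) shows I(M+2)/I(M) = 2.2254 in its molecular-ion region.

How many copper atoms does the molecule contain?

5

For n independent Cu atoms, I(M+2)/I(M) = n · (abundance Cu-65) / (abundance Cu-63) = n · 0.308/0.692.
n = 2.2254 × 0.692/0.308 = 5.00 ≈ 5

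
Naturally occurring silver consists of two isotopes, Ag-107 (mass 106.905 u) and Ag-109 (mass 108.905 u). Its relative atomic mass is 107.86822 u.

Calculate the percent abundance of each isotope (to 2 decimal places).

Ag-107: 51.84%, Ag-109: 48.16%

With x = fraction of Ag-107 (so Ag-109 is 1 − x):
106.905·x + 108.905·(1 − x) = 107.86822
(106.905 − 108.905)·x = 107.86822 − 108.905
x = -1.03678 / -2.000 = 0.51839 → 51.84% Ag-107, 48.16% Ag-109.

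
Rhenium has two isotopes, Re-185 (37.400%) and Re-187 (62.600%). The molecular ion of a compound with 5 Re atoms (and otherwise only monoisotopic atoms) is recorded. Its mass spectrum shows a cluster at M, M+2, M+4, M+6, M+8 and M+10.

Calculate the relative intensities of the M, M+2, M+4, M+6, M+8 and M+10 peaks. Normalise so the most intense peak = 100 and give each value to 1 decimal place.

2.1 : 17.8 : 59.7 : 100.0 : 83.7 : 28.0

Expanding (0.37400 + 0.62600)^5:
P(M) = 0.37400^5 = 0.007317
P(M+2) = 5 × 0.37400^4 × 0.62600^1 = 0.061239
P(M+4) = 10 × 0.37400^3 × 0.62600^2 = 0.205005
P(M+6) = 10 × 0.37400^2 × 0.62600^3 = 0.343136
P(M+8) = 5 × 0.37400^1 × 0.62600^4 = 0.287170
P(M+10) = 0.62600^5 = 0.096133
The M+6 peak is largest (0.343136); scaling to 100 gives 2.1 : 17.8 : 59.7 : 100.0 : 83.7 : 28.0.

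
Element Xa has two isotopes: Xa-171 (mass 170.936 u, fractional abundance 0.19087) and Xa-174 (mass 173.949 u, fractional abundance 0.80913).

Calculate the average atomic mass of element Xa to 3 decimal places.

173.374 u

Average mass = Σ (abundance × isotope mass) = 0.19087 × 170.936 + 0.80913 × 173.949
= 32.6266 + 140.7474 = 173.3740 u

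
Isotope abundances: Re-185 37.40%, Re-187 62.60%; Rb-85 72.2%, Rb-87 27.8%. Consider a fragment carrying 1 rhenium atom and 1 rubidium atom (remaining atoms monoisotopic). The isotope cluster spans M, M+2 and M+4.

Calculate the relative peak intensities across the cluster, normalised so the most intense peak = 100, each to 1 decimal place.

48.6 : 100.0 : 31.3

Rhenium pattern (n=1): 0.3740 : 0.6260
Rubidium pattern (n=1): 0.7220 : 0.2780
Convolve the two distributions (both contribute in 2-u steps):
  M: 0.3740×0.7220 = 0.270028
  M+2: 0.3740×0.2780 + 0.6260×0.7220 = 0.555944
  M+4: 0.6260×0.2780 = 0.174028
Scale to base peak (0.555944) = 100: 48.6 : 100.0 : 31.3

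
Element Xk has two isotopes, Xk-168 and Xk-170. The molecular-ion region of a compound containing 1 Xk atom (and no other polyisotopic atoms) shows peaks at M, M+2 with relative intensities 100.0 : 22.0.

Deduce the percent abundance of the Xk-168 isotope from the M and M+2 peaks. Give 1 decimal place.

Let p = fractional abundance of Xk-168. I(M+2)/I(M) = [C(1,1)·p^0·(1−p)] / p^1 = 1·(1−p)/p = 22.0/100.0 = 0.2200
(1−p)/p = 0.2200/1 = 0.2200  ⇒  p = 1/(1 + 0.2200) = 0.8197
Xk-168: 82.0%, Xk-170: 18.0%.

82.0%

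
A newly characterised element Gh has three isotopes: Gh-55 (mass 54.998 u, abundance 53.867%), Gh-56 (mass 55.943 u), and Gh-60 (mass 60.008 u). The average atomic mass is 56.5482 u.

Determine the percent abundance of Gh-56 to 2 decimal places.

The remaining 46.133% is split between Gh-56 (fraction x) and Gh-60 (fraction 0.46133 − x).
Substituting: 55.943x + 60.008(0.46133 − x) = 26.92242734
(55.943 − 60.008)x = -0.7610633  ⇒  x = 0.18722, y = 0.27411
Gh-56: 18.72%, Gh-60: 27.41%.

18.72%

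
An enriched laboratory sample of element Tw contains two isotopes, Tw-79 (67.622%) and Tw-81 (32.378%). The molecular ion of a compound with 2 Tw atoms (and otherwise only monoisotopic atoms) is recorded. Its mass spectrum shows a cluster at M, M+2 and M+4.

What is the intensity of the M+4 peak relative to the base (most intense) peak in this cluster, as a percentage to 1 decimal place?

22.9%

(0.67622 + 0.32378)^2 gives M 0.4573, M+2 0.4379, M+4 0.1048; the largest is M.
P(M) = C(2,0) × 0.67622^2 × 0.32378^0 = 1 × 0.45727349 × 1.0000 = 0.457273 (base)
P(M+4) = C(2,2) × 0.67622^0 × 0.32378^2 = 1 × 1.0000 × 0.10483349 = 0.104833
Relative intensity = 0.104833 / 0.457273 × 100 = 22.9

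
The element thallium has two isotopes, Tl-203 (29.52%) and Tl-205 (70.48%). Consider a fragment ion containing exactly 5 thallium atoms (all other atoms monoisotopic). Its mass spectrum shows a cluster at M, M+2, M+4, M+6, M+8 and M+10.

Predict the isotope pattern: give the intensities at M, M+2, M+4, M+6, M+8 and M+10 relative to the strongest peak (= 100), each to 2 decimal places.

0.62 : 7.35 : 35.09 : 83.77 : 100.00 : 47.75

Expanding (0.2952 + 0.7048)^5:
P(M) = 0.2952^5 = 0.002242
P(M+2) = 5 × 0.2952^4 × 0.7048^1 = 0.026761
P(M+4) = 10 × 0.2952^3 × 0.7048^2 = 0.127785
P(M+6) = 10 × 0.2952^2 × 0.7048^3 = 0.305092
P(M+8) = 5 × 0.2952^1 × 0.7048^4 = 0.364208
P(M+10) = 0.7048^5 = 0.173912
The M+8 peak is largest (0.364208); scaling to 100 gives 0.62 : 7.35 : 35.09 : 83.77 : 100.00 : 47.75.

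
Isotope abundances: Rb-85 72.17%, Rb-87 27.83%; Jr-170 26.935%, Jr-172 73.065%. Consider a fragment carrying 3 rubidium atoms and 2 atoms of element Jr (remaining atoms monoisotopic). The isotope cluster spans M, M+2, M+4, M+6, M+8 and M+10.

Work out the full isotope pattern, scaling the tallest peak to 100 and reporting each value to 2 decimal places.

7.10 : 46.75 : 100.00 : 78.05 : 25.52 : 3.00

Rubidium pattern (n=3): 0.37589809 : 0.43485841 : 0.16768892 : 0.02155458
Element Jr pattern (n=2): 0.07254942 : 0.39360115 : 0.53384942
Convolve the two distributions (both contribute in 2-u steps):
  M: 0.37589809×0.07254942 = 0.027271
  M+2: 0.37589809×0.39360115 + 0.43485841×0.07254942 = 0.179503
  M+4: 0.37589809×0.53384942 + 0.43485841×0.39360115 + 0.16768892×0.07254942 = 0.383999
  M+6: 0.43485841×0.53384942 + 0.16768892×0.39360115 + 0.02155458×0.07254942 = 0.299715
  M+8: 0.16768892×0.53384942 + 0.02155458×0.39360115 = 0.098005
  M+10: 0.02155458×0.53384942 = 0.011507
Scale to base peak (0.383999) = 100: 7.10 : 46.75 : 100.00 : 78.05 : 25.52 : 3.00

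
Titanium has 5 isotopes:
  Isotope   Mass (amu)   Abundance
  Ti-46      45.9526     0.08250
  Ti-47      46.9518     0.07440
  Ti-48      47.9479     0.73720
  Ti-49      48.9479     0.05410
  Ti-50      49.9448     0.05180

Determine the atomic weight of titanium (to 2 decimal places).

Ar = Σ fᵢ·mᵢ = 0.08250 × 45.9526 + 0.07440 × 46.9518 + 0.73720 × 47.9479 + 0.05410 × 48.9479 + 0.05180 × 49.9448
= 3.79109 + 3.49321 + 35.34719 + 2.64808 + 2.58714 = 47.86671 amu

47.87 amu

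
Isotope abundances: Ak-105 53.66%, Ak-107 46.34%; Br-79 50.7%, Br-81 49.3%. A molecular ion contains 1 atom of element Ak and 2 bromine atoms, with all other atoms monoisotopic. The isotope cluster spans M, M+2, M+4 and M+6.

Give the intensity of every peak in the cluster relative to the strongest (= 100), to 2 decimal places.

35.61 : 100.00 : 93.47 : 29.08

Element Ak pattern (n=1): 0.5366 : 0.4634
Bromine pattern (n=2): 0.257049 : 0.499902 : 0.243049
Convolve the two distributions (both contribute in 2-u steps):
  M: 0.5366×0.257049 = 0.137932
  M+2: 0.5366×0.499902 + 0.4634×0.257049 = 0.387364
  M+4: 0.5366×0.243049 + 0.4634×0.499902 = 0.362075
  M+6: 0.4634×0.243049 = 0.112629
Scale to base peak (0.387364) = 100: 35.61 : 100.00 : 93.47 : 29.08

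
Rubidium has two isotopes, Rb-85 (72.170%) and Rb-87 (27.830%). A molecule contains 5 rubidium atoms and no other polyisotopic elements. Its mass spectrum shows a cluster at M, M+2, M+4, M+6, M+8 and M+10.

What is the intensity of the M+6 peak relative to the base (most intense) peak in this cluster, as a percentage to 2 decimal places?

Binomial terms of (0.72170 + 0.27830)^5: M 0.1958, M+2 0.3775, M+4 0.2911, M+6 0.1123, M+8 0.0216, M+10 0.0017 → M+2 is the base peak.
P(M+2) = C(5,1) × 0.72170^4 × 0.27830^1 = 5 × 0.27128565 × 0.2783 = 0.377494 (base)
P(M+6) = C(5,3) × 0.72170^2 × 0.27830^3 = 10 × 0.52085089 × 0.02155458 = 0.112267
Relative intensity = 0.112267 / 0.377494 × 100 = 29.74

29.74%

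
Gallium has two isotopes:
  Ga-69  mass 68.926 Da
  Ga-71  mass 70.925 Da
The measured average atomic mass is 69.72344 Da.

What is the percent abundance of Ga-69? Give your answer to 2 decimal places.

60.11%

Writing the weighted mean with unknown fraction x of Ga-69:
68.926·x + 70.925·(1 − x) = 69.72344
(68.926 − 70.925)·x = 69.72344 − 70.925
x = -1.20156 / -1.999 = 0.60108 → 60.11% Ga-69, 39.89% Ga-71.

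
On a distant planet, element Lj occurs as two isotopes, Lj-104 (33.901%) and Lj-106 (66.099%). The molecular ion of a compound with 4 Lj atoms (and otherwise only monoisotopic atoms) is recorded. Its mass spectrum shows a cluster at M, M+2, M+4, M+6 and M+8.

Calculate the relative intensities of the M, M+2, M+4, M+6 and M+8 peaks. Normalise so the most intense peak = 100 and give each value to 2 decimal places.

Expanding (0.33901 + 0.66099)^4:
P(M) = 0.33901^4 = 0.013208
P(M+2) = 4 × 0.33901^3 × 0.66099^1 = 0.103013
P(M+4) = 6 × 0.33901^2 × 0.66099^2 = 0.301277
P(M+6) = 4 × 0.33901^1 × 0.66099^3 = 0.391613
P(M+8) = 0.66099^4 = 0.190888
The M+6 peak is largest (0.391613); scaling to 100 gives 3.37 : 26.30 : 76.93 : 100.00 : 48.74.

3.37 : 26.30 : 76.93 : 100.00 : 48.74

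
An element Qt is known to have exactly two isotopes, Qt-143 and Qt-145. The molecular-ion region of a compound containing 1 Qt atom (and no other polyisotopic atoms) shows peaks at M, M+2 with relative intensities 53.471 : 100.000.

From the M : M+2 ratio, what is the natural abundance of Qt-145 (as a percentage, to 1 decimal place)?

Write p for the Qt-143 fraction. I(M+2)/I(M) = [C(1,1)·p^0·(1−p)] / p^1 = 1·(1−p)/p = 100.000/53.471 = 1.8702
(1−p)/p = 1.8702/1 = 1.8702  ⇒  p = 1/(1 + 1.8702) = 0.3484
Qt-143: 34.8%, Qt-145: 65.2%.

65.2%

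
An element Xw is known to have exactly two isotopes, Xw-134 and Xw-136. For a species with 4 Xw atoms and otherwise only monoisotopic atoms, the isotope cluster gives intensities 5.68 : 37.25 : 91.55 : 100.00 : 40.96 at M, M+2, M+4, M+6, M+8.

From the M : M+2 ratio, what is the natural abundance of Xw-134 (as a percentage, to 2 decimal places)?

37.89%

Write p for the Xw-134 fraction. I(M+2)/I(M) = [C(4,1)·p^3·(1−p)] / p^4 = 4·(1−p)/p = 37.25/5.68 = 6.5581
(1−p)/p = 6.5581/4 = 1.6395  ⇒  p = 1/(1 + 1.6395) = 0.3789
Xw-134: 37.89%, Xw-136: 62.11%.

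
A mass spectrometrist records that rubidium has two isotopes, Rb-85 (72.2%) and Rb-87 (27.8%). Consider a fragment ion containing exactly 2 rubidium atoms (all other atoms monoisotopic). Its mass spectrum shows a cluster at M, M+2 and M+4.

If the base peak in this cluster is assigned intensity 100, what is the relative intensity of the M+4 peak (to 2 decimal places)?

(0.722 + 0.278)^2 gives M 0.5213, M+2 0.4014, M+4 0.0773; the largest is M.
P(M) = C(2,0) × 0.722^2 × 0.278^0 = 1 × 0.521284 × 1.0000 = 0.521284 (base)
P(M+4) = C(2,2) × 0.722^0 × 0.278^2 = 1 × 1.0000 × 0.077284 = 0.077284
Relative intensity = 0.077284 / 0.521284 × 100 = 14.83

14.83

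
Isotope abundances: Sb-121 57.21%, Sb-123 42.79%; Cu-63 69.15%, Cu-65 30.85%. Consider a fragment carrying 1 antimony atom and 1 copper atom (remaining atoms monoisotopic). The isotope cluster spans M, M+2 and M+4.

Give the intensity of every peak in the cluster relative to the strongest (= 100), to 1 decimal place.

Antimony pattern (n=1): 0.5721 : 0.4279
Copper pattern (n=1): 0.6915 : 0.3085
Convolve the two distributions (both contribute in 2-u steps):
  M: 0.5721×0.6915 = 0.395607
  M+2: 0.5721×0.3085 + 0.4279×0.6915 = 0.472386
  M+4: 0.4279×0.3085 = 0.132007
Scale to base peak (0.472386) = 100: 83.7 : 100.0 : 27.9

83.7 : 100.0 : 27.9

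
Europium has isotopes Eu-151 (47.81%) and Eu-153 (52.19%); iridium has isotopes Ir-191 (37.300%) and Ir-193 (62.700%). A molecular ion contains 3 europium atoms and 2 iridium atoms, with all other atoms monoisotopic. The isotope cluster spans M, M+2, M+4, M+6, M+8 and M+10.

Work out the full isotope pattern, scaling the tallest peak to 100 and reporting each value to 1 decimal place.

Europium pattern (n=3): 0.10928391 : 0.3578871 : 0.39067407 : 0.14215492
Iridium pattern (n=2): 0.139129 : 0.467742 : 0.393129
Convolve the two distributions (both contribute in 2-u steps):
  M: 0.10928391×0.139129 = 0.015205
  M+2: 0.10928391×0.467742 + 0.3578871×0.139129 = 0.100909
  M+4: 0.10928391×0.393129 + 0.3578871×0.467742 + 0.39067407×0.139129 = 0.264716
  M+6: 0.3578871×0.393129 + 0.39067407×0.467742 + 0.14215492×0.139129 = 0.343208
  M+8: 0.39067407×0.393129 + 0.14215492×0.467742 = 0.220077
  M+10: 0.14215492×0.393129 = 0.055885
Scale to base peak (0.343208) = 100: 4.4 : 29.4 : 77.1 : 100.0 : 64.1 : 16.3

4.4 : 29.4 : 77.1 : 100.0 : 64.1 : 16.3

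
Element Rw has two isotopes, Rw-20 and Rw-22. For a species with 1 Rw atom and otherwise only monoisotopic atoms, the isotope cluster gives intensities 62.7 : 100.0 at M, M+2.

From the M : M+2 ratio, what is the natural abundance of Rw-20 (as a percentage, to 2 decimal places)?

Write p for the Rw-20 fraction. I(M+2)/I(M) = [C(1,1)·p^0·(1−p)] / p^1 = 1·(1−p)/p = 100.0/62.7 = 1.5949
(1−p)/p = 1.5949/1 = 1.5949  ⇒  p = 1/(1 + 1.5949) = 0.3854
Rw-20: 38.54%, Rw-22: 61.46%.

38.54%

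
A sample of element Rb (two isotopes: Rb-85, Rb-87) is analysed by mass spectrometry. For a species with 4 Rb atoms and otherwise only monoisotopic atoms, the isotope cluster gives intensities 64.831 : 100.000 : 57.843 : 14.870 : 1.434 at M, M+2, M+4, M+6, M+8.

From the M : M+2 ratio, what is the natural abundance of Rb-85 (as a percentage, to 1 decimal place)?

72.2%

Let p = fractional abundance of Rb-85. I(M+2)/I(M) = [C(4,1)·p^3·(1−p)] / p^4 = 4·(1−p)/p = 100.000/64.831 = 1.5425
(1−p)/p = 1.5425/4 = 0.3856  ⇒  p = 1/(1 + 0.3856) = 0.7217
Rb-85: 72.2%, Rb-87: 27.8%.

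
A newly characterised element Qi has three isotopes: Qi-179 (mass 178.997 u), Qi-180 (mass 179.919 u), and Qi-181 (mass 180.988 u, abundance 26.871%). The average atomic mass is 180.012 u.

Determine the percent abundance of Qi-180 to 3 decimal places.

The remaining 73.129% is split between Qi-179 (fraction x) and Qi-180 (fraction 0.73129 − x).
Substituting: 178.997x + 179.919(0.73129 − x) = 131.37871452
(178.997 − 179.919)x = -0.19425099  ⇒  x = 0.21068, y = 0.52061
Qi-179: 21.068%, Qi-180: 52.061%.

52.061%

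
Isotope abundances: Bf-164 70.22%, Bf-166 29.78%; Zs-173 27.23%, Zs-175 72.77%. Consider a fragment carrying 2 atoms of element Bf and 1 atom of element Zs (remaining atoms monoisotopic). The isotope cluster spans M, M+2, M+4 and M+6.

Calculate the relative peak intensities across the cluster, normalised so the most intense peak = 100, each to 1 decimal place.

Element Bf pattern (n=2): 0.49308484 : 0.41823032 : 0.08868484
Element Zs pattern (n=1): 0.2723 : 0.7277
Convolve the two distributions (both contribute in 2-u steps):
  M: 0.49308484×0.2723 = 0.134267
  M+2: 0.49308484×0.7277 + 0.41823032×0.2723 = 0.472702
  M+4: 0.41823032×0.7277 + 0.08868484×0.2723 = 0.328495
  M+6: 0.08868484×0.7277 = 0.064536
Scale to base peak (0.472702) = 100: 28.4 : 100.0 : 69.5 : 13.7

28.4 : 100.0 : 69.5 : 13.7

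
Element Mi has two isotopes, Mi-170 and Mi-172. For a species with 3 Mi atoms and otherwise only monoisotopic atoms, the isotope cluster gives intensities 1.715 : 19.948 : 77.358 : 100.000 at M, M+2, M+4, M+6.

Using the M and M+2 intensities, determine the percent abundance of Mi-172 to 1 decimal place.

79.5%

Write p for the Mi-170 fraction. I(M+2)/I(M) = [C(3,1)·p^2·(1−p)] / p^3 = 3·(1−p)/p = 19.948/1.715 = 11.6315
(1−p)/p = 11.6315/3 = 3.8772  ⇒  p = 1/(1 + 3.8772) = 0.2050
Mi-170: 20.5%, Mi-172: 79.5%.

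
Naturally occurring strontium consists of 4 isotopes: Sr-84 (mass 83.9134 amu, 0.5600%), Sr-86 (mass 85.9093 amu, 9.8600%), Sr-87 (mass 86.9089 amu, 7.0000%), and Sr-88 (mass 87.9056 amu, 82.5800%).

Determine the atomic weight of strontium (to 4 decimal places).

Average mass = Σ (abundance × isotope mass) = 0.005600 × 83.9134 + 0.098600 × 85.9093 + 0.070000 × 86.9089 + 0.825800 × 87.9056
= 0.46992 + 8.47066 + 6.08362 + 72.59244 = 87.61664 amu

87.6166 amu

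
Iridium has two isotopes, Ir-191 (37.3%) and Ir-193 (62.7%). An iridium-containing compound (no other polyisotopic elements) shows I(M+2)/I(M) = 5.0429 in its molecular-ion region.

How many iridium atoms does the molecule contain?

For n independent Ir atoms, I(M+2)/I(M) = n · (abundance Ir-193) / (abundance Ir-191) = n · 0.627/0.373.
n = 5.0429 × 0.373/0.627 = 3.00 ≈ 3

3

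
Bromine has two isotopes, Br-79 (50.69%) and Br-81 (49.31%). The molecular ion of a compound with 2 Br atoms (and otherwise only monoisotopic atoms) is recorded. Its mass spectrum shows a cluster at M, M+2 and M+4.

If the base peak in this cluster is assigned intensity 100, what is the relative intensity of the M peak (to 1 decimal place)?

51.4

(0.5069 + 0.4931)^2 gives M 0.2569, M+2 0.4999, M+4 0.2431; the largest is M+2.
P(M+2) = C(2,1) × 0.5069^1 × 0.4931^1 = 2 × 0.5069 × 0.4931 = 0.499905 (base)
P(M) = C(2,0) × 0.5069^2 × 0.4931^0 = 1 × 0.25694761 × 1.0000 = 0.256948
Relative intensity = 0.256948 / 0.499905 × 100 = 51.4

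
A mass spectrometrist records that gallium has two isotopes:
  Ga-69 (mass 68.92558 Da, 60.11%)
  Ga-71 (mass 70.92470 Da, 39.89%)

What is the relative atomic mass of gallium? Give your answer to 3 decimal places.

Weight each isotope mass by its fractional abundance: 0.6011 × 68.92558 + 0.3989 × 70.92470
= 41.431166 + 28.291863 = 69.723029 Da

69.723 Da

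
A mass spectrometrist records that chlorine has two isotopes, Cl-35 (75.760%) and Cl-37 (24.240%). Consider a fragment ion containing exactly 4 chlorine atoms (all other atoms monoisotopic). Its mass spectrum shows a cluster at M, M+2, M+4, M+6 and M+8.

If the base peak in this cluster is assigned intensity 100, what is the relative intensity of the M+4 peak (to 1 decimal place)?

48.0

Binomial terms of (0.75760 + 0.24240)^4: M 0.3294, M+2 0.4216, M+4 0.2023, M+6 0.0432, M+8 0.0035 → M+2 is the base peak.
P(M+2) = C(4,1) × 0.75760^3 × 0.24240^1 = 4 × 0.4348304 × 0.2424 = 0.421612 (base)
P(M+4) = C(4,2) × 0.75760^2 × 0.24240^2 = 6 × 0.57395776 × 0.05875776 = 0.202347
Relative intensity = 0.202347 / 0.421612 × 100 = 48.0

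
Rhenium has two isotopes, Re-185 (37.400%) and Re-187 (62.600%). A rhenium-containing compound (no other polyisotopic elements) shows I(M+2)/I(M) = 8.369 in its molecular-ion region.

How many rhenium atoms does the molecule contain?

5

For n independent Re atoms, I(M+2)/I(M) = n · (abundance Re-187) / (abundance Re-185) = n · 0.62600/0.37400.
n = 8.369 × 0.37400/0.62600 = 5.00 ≈ 5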